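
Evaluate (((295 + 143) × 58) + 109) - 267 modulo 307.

72

295 + 143 = 438 ≡ 131 (mod 307)
131 × 58 = 7598 ≡ 230 (mod 307)
230 + 109 = 339 ≡ 32 (mod 307)
32 - 267 = -235 ≡ 72 (mod 307)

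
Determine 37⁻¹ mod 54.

54 = 1×37 + 17
37 = 2×17 + 3
17 = 5×3 + 2
3 = 1×2 + 1
2 = 2×1 + 0
gcd(37, 54) = 1, so the inverse exists.
Bézout: 1 = −13×54 + 19×37.
So 37⁻¹ ≡ 19 (mod 54).

19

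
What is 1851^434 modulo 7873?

5628

434 in binary is 110110010, i.e. 434 = 256 + 128 + 32 + 16 + 2.
1851^1 ≡ 1851 (mod 7873)
1851^2 ≡ 1851^2 = 3426201 ≡ 1446 (mod 7873)
1851^4 ≡ 1446^2 = 2090916 ≡ 4571 (mod 7873)
1851^8 ≡ 4571^2 = 20894041 ≡ 6972 (mod 7873)
1851^16 ≡ 6972^2 = 48608784 ≡ 882 (mod 7873)
1851^32 ≡ 882^2 = 777924 ≡ 6370 (mod 7873)
1851^64 ≡ 6370^2 = 40576900 ≡ 7331 (mod 7873)
1851^128 ≡ 7331^2 = 53743561 ≡ 2463 (mod 7873)
1851^256 ≡ 2463^2 = 6066369 ≡ 4159 (mod 7873)
1851^434 = 1851^256 * 1851^128 * 1851^32 * 1851^16 * 1851^2 ≡ 4159 * 2463 * 6370 * 882 * 1446 (mod 7873).
Accumulate the product:
4159 * 2463 = 10243617 ≡ 844
844 * 6370 = 5376280 ≡ 6894
6894 * 882 = 6080508 ≡ 2552
2552 * 1446 = 3690192 ≡ 5628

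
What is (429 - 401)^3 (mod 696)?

429 - 401 = 28
(28)^3 ≡ 376 (mod 696)

376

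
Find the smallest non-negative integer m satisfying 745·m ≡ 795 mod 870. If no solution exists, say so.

gcd(745, 870) = 5, and 5 | 795, so solutions exist.
Divide through by 5: 149·m = 159 (mod 174).
149⁻¹ ≡ 167 (mod 174).
m ≡ 167·159 ≡ 105 (mod 174).
The smallest non-negative solution is m = 105.

105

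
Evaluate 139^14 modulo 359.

Using repeated squaring:
139^1 ≡ 139 (mod 359)
139^2 ≡ 139^2 = 19321 ≡ 294 (mod 359)
139^4 ≡ 294^2 = 86436 ≡ 276 (mod 359)
139^8 ≡ 276^2 = 76176 ≡ 68 (mod 359)
139^14 = 139^8 × 139^4 × 139^2 ≡ 68 × 276 × 294 (mod 359).
Accumulate the product:
68 × 276 = 18768 ≡ 100
100 × 294 = 29400 ≡ 321

321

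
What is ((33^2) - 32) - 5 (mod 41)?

27

(33)^2 ≡ 23 (mod 41)
23 - 32 = -9 ≡ 32 (mod 41)
32 - 5 = 27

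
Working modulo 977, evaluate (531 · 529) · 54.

621

531 · 529 = 280899 ≡ 500 (mod 977)
500 · 54 = 27000 ≡ 621 (mod 977)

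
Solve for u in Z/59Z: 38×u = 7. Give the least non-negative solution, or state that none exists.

gcd(38, 59) = 1, so a unique solution mod 59 exists.
38⁻¹ ≡ 14 (mod 59).
u ≡ 14×7 ≡ 39 (mod 59).

39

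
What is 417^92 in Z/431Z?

Using repeated squaring:
92 in binary is 1011100, i.e. 92 = 64 + 16 + 8 + 4.
417^1 ≡ 417 (mod 431)
417^2 ≡ 417^2 = 173889 ≡ 196 (mod 431)
417^4 ≡ 196^2 = 38416 ≡ 57 (mod 431)
417^8 ≡ 57^2 = 3249 ≡ 232 (mod 431)
417^16 ≡ 232^2 = 53824 ≡ 380 (mod 431)
417^32 ≡ 380^2 = 144400 ≡ 15 (mod 431)
417^64 ≡ 15^2 = 225 (mod 431)
417^92 = 417^64 · 417^16 · 417^8 · 417^4 ≡ 225 · 380 · 232 · 57 (mod 431).
Accumulate the product:
225 · 380 = 85500 ≡ 162
162 · 232 = 37584 ≡ 87
87 · 57 = 4959 ≡ 218

218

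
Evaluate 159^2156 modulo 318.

By square-and-multiply:
2156 in binary is 100001101100, i.e. 2156 = 2048 + 64 + 32 + 8 + 4.
159^1 ≡ 159 (mod 318)
159^2 ≡ 159^2 = 25281 ≡ 159 (mod 318)
159^4 ≡ 159^2 = 25281 ≡ 159 (mod 318)
159^8 ≡ 159^2 = 25281 ≡ 159 (mod 318)
159^16 ≡ 159^2 = 25281 ≡ 159 (mod 318)
159^32 ≡ 159^2 = 25281 ≡ 159 (mod 318)
159^64 ≡ 159^2 = 25281 ≡ 159 (mod 318)
159^128 ≡ 159^2 = 25281 ≡ 159 (mod 318)
159^256 ≡ 159^2 = 25281 ≡ 159 (mod 318)
159^512 ≡ 159^2 = 25281 ≡ 159 (mod 318)
159^1024 ≡ 159^2 = 25281 ≡ 159 (mod 318)
159^2048 ≡ 159^2 = 25281 ≡ 159 (mod 318)
159^2156 = 159^2048 × 159^64 × 159^32 × 159^8 × 159^4 ≡ 159 × 159 × 159 × 159 × 159 (mod 318).
Accumulate the product:
159 × 159 = 25281 ≡ 159
159 × 159 = 25281 ≡ 159
159 × 159 = 25281 ≡ 159
159 × 159 = 25281 ≡ 159

159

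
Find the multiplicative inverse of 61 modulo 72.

13

Run the extended Euclidean algorithm:
72 = 1×61 + 11
61 = 5×11 + 6
11 = 1×6 + 5
6 = 1×5 + 1
5 = 5×1 + 0
gcd(61, 72) = 1, so the inverse exists.
Bézout: 1 = −11×72 + 13×61.
So 61⁻¹ ≡ 13 (mod 72).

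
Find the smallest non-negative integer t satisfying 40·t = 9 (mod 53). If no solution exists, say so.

gcd(40, 53) = 1, so a unique solution mod 53 exists.
40⁻¹ ≡ 4 (mod 53).
t ≡ 4·9 ≡ 36 (mod 53).

36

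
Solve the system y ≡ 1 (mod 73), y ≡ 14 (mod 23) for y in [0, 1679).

73⁻¹ mod 23: 73×6 ≡ 1 (mod 23), so 73⁻¹ ≡ 6.
y = 1 + 73×((14 − 1)×6 mod 23) = 1 + 73×9 = 658.

658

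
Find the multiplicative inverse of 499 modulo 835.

584

835 = 1·499 + 336
499 = 1·336 + 163
336 = 2·163 + 10
163 = 16·10 + 3
10 = 3·3 + 1
3 = 3·1 + 0
gcd(499, 835) = 1, so the inverse exists.
Back-substitute for 1:
1 = 1·10 − 3·3
  = −3·163 + 49·10
  = 49·336 − 101·163
  = −101·499 + 150·336
  = 150·835 − 251·499
So 499⁻¹ ≡ −251 ≡ 584 (mod 835).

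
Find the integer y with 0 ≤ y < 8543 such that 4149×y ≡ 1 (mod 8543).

6939

8543 = 2*4149 + 245
4149 = 16*245 + 229
245 = 1*229 + 16
229 = 14*16 + 5
16 = 3*5 + 1
5 = 5*1 + 0
gcd(4149, 8543) = 1, so the inverse exists.
Back-substitute for 1:
1 = 1*16 − 3*5
  = −3*229 + 43*16
  = 43*245 − 46*229
  = −46*4149 + 779*245
  = 779*8543 − 1604*4149
So 4149⁻¹ ≡ −1604 ≡ 6939 (mod 8543).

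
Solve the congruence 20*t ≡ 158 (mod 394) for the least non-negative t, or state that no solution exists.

67

gcd(20, 394) = 2, and 2 | 158, so solutions exist.
Divide through by 2: 10*t = 79 (mod 197).
10⁻¹ ≡ 138 (mod 197).
t ≡ 138*79 ≡ 67 (mod 197).
The smallest non-negative solution is t = 67.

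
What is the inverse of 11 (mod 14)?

Apply the Euclidean algorithm and back-substitute:
14 = 1·11 + 3
11 = 3·3 + 2
3 = 1·2 + 1
2 = 2·1 + 0
gcd(11, 14) = 1, so the inverse exists.
Bézout: 1 = 4·14 − 5·11.
So 11⁻¹ ≡ −5 ≡ 9 (mod 14).

9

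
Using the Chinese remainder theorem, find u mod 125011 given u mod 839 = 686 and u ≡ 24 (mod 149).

26695

839⁻¹ mod 149: 839*65 ≡ 1 (mod 149), so 839⁻¹ ≡ 65.
u = 686 + 839*((24 − 686)*65 mod 149) = 686 + 839*31 = 26695.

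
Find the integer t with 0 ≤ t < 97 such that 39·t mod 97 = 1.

5

97 = 2*39 + 19
39 = 2*19 + 1
19 = 19*1 + 0
gcd(39, 97) = 1, so the inverse exists.
Back-substitute for 1:
1 = 1*39 − 2*19
  = −2*97 + 5*39
So 39⁻¹ ≡ 5 (mod 97).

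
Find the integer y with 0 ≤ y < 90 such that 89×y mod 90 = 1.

90 = 1·89 + 1
89 = 89·1 + 0
gcd(89, 90) = 1, so the inverse exists.
Bézout: 1 = 1·90 − 1·89.
So 89⁻¹ ≡ −1 ≡ 89 (mod 90).

89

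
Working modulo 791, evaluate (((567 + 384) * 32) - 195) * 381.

567 + 384 = 951 ≡ 160 (mod 791)
160 * 32 = 5120 ≡ 374 (mod 791)
374 - 195 = 179
179 * 381 = 68199 ≡ 173 (mod 791)

173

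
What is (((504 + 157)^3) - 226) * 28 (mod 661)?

282

504 + 157 = 661 ≡ 0 (mod 661)
(0)^3 ≡ 0 (mod 661)
0 - 226 = -226 ≡ 435 (mod 661)
435 * 28 = 12180 ≡ 282 (mod 661)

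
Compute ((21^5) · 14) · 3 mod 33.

(21)^5 ≡ 21 (mod 33)
21 · 14 = 294 ≡ 30 (mod 33)
30 · 3 = 90 ≡ 24 (mod 33)

24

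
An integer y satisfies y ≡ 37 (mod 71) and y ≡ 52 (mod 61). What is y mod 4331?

71⁻¹ mod 61: 71×55 ≡ 1 (mod 61), so 71⁻¹ ≡ 55.
y = 37 + 71×((52 − 37)×55 mod 61) = 37 + 71×32 = 2309.

2309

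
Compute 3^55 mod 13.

Using repeated squaring:
3^1 ≡ 3 (mod 13)
3^2 ≡ 3^2 = 9 (mod 13)
3^4 ≡ 9^2 = 81 ≡ 3 (mod 13)
3^8 ≡ 3^2 = 9 (mod 13)
3^16 ≡ 9^2 = 81 ≡ 3 (mod 13)
3^32 ≡ 3^2 = 9 (mod 13)
3^55 = 3^32 × 3^16 × 3^4 × 3^2 × 3^1 ≡ 9 × 3 × 3 × 9 × 3 (mod 13).
Accumulate the product:
9 × 3 = 27 ≡ 1
1 × 3 = 3
3 × 9 = 27 ≡ 1
1 × 3 = 3

3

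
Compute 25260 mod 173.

2

25260 = 146·173 + 2, so 25260 ≡ 2 (mod 173).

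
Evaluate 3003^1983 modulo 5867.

Compute successive squares:
1983 in binary is 11110111111, i.e. 1983 = 1024 + 512 + 256 + 128 + 32 + 16 + 8 + 4 + 2 + 1.
3003^1 ≡ 3003 (mod 5867)
3003^2 ≡ 3003^2 = 9018009 ≡ 430 (mod 5867)
3003^4 ≡ 430^2 = 184900 ≡ 3023 (mod 5867)
3003^8 ≡ 3023^2 = 9138529 ≡ 3610 (mod 5867)
3003^16 ≡ 3610^2 = 13032100 ≡ 1493 (mod 5867)
3003^32 ≡ 1493^2 = 2229049 ≡ 5456 (mod 5867)
3003^64 ≡ 5456^2 = 29767936 ≡ 4645 (mod 5867)
3003^128 ≡ 4645^2 = 21576025 ≡ 3066 (mod 5867)
3003^256 ≡ 3066^2 = 9400356 ≡ 1422 (mod 5867)
3003^512 ≡ 1422^2 = 2022084 ≡ 3836 (mod 5867)
3003^1024 ≡ 3836^2 = 14714896 ≡ 460 (mod 5867)
3003^1983 = 3003^1024 · 3003^512 · 3003^256 · 3003^128 · 3003^32 · 3003^16 · 3003^8 · 3003^4 · 3003^2 · 3003^1 ≡ 460 · 3836 · 1422 · 3066 · 5456 · 1493 · 3610 · 3023 · 430 · 3003 (mod 5867).
Accumulate the product:
460 · 3836 = 1764560 ≡ 4460
4460 · 1422 = 6342120 ≡ 5760
5760 · 3066 = 17660160 ≡ 490
490 · 5456 = 2673440 ≡ 3955
3955 · 1493 = 5904815 ≡ 2613
2613 · 3610 = 9432930 ≡ 4661
4661 · 3023 = 14090203 ≡ 3536
3536 · 430 = 1520480 ≡ 927
927 · 3003 = 2783781 ≡ 2823

2823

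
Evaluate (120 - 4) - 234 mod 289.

120 - 4 = 116
116 - 234 = -118 ≡ 171 (mod 289)

171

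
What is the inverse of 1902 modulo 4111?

1165

4111 = 2·1902 + 307
1902 = 6·307 + 60
307 = 5·60 + 7
60 = 8·7 + 4
7 = 1·4 + 3
4 = 1·3 + 1
3 = 3·1 + 0
gcd(1902, 4111) = 1, so the inverse exists.
Back-substitute for 1:
1 = 1·4 − 1·3
  = −1·7 + 2·4
  = 2·60 − 17·7
  = −17·307 + 87·60
  = 87·1902 − 539·307
  = −539·4111 + 1165·1902
So 1902⁻¹ ≡ 1165 (mod 4111).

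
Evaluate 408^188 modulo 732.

564

By square-and-multiply:
188 in binary is 10111100, i.e. 188 = 128 + 32 + 16 + 8 + 4.
408^1 ≡ 408 (mod 732)
408^2 ≡ 408^2 = 166464 ≡ 300 (mod 732)
408^4 ≡ 300^2 = 90000 ≡ 696 (mod 732)
408^8 ≡ 696^2 = 484416 ≡ 564 (mod 732)
408^16 ≡ 564^2 = 318096 ≡ 408 (mod 732)
408^32 ≡ 408^2 = 166464 ≡ 300 (mod 732)
408^64 ≡ 300^2 = 90000 ≡ 696 (mod 732)
408^128 ≡ 696^2 = 484416 ≡ 564 (mod 732)
408^188 = 408^128 * 408^32 * 408^16 * 408^8 * 408^4 ≡ 564 * 300 * 408 * 564 * 696 (mod 732).
Accumulate the product:
564 * 300 = 169200 ≡ 108
108 * 408 = 44064 ≡ 144
144 * 564 = 81216 ≡ 696
696 * 696 = 484416 ≡ 564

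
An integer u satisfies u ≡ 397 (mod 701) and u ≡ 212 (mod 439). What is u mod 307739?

701⁻¹ mod 439: 701×62 ≡ 1 (mod 439), so 701⁻¹ ≡ 62.
u = 397 + 701×((212 − 397)×62 mod 439) = 397 + 701×383 = 268880.

268880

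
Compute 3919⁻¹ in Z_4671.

Apply the Euclidean algorithm and back-substitute:
4671 = 1*3919 + 752
3919 = 5*752 + 159
752 = 4*159 + 116
159 = 1*116 + 43
116 = 2*43 + 30
43 = 1*30 + 13
30 = 2*13 + 4
13 = 3*4 + 1
4 = 4*1 + 0
gcd(3919, 4671) = 1, so the inverse exists.
Bézout: 1 = −912*4671 + 1087*3919.
So 3919⁻¹ ≡ 1087 (mod 4671).

1087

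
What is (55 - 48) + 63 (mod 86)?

55 - 48 = 7
7 + 63 = 70

70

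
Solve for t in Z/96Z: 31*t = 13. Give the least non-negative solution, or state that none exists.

19

gcd(31, 96) = 1, so a unique solution mod 96 exists.
31⁻¹ ≡ 31 (mod 96).
t ≡ 31*13 ≡ 19 (mod 96).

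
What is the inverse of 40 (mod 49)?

38

49 = 1·40 + 9
40 = 4·9 + 4
9 = 2·4 + 1
4 = 4·1 + 0
gcd(40, 49) = 1, so the inverse exists.
Bézout: 1 = 9·49 − 11·40.
So 40⁻¹ ≡ −11 ≡ 38 (mod 49).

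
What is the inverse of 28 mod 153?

82

Apply the Euclidean algorithm and back-substitute:
153 = 5·28 + 13
28 = 2·13 + 2
13 = 6·2 + 1
2 = 2·1 + 0
gcd(28, 153) = 1, so the inverse exists.
Bézout: 1 = 13·153 − 71·28.
So 28⁻¹ ≡ −71 ≡ 82 (mod 153).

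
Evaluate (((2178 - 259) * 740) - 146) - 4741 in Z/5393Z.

2207

2178 - 259 = 1919
1919 * 740 = 1420060 ≡ 1701 (mod 5393)
1701 - 146 = 1555
1555 - 4741 = -3186 ≡ 2207 (mod 5393)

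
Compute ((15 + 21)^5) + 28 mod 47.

46

15 + 21 = 36
(36)^5 ≡ 18 (mod 47)
18 + 28 = 46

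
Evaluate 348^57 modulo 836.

292

By square-and-multiply:
57 in binary is 111001, i.e. 57 = 32 + 16 + 8 + 1.
348^1 ≡ 348 (mod 836)
348^2 ≡ 348^2 = 121104 ≡ 720 (mod 836)
348^4 ≡ 720^2 = 518400 ≡ 80 (mod 836)
348^8 ≡ 80^2 = 6400 ≡ 548 (mod 836)
348^16 ≡ 548^2 = 300304 ≡ 180 (mod 836)
348^32 ≡ 180^2 = 32400 ≡ 632 (mod 836)
348^57 = 348^32 × 348^16 × 348^8 × 348^1 ≡ 632 × 180 × 548 × 348 (mod 836).
Accumulate the product:
632 × 180 = 113760 ≡ 64
64 × 548 = 35072 ≡ 796
796 × 348 = 277008 ≡ 292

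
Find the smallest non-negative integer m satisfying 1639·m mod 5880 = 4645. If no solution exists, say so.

1915

gcd(1639, 5880) = 1, so a unique solution mod 5880 exists.
1639⁻¹ ≡ 2479 (mod 5880).
m ≡ 2479·4645 ≡ 1915 (mod 5880).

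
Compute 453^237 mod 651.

531

By square-and-multiply:
237 in binary is 11101101, i.e. 237 = 128 + 64 + 32 + 8 + 4 + 1.
453^1 ≡ 453 (mod 651)
453^2 ≡ 453^2 = 205209 ≡ 144 (mod 651)
453^4 ≡ 144^2 = 20736 ≡ 555 (mod 651)
453^8 ≡ 555^2 = 308025 ≡ 102 (mod 651)
453^16 ≡ 102^2 = 10404 ≡ 639 (mod 651)
453^32 ≡ 639^2 = 408321 ≡ 144 (mod 651)
453^64 ≡ 144^2 = 20736 ≡ 555 (mod 651)
453^128 ≡ 555^2 = 308025 ≡ 102 (mod 651)
453^237 = 453^128 * 453^64 * 453^32 * 453^8 * 453^4 * 453^1 ≡ 102 * 555 * 144 * 102 * 555 * 453 (mod 651).
Accumulate the product:
102 * 555 = 56610 ≡ 624
624 * 144 = 89856 ≡ 18
18 * 102 = 1836 ≡ 534
534 * 555 = 296370 ≡ 165
165 * 453 = 74745 ≡ 531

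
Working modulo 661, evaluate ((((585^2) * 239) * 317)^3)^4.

493

(585)^2 ≡ 488 (mod 661)
488 * 239 = 116632 ≡ 296 (mod 661)
296 * 317 = 93832 ≡ 631 (mod 661)
(631)^3 ≡ 101 (mod 661)
(101)^4 ≡ 493 (mod 661)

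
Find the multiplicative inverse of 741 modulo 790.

661

Run the extended Euclidean algorithm:
790 = 1·741 + 49
741 = 15·49 + 6
49 = 8·6 + 1
6 = 6·1 + 0
gcd(741, 790) = 1, so the inverse exists.
Back-substitute for 1:
1 = 1·49 − 8·6
  = −8·741 + 121·49
  = 121·790 − 129·741
So 741⁻¹ ≡ −129 ≡ 661 (mod 790).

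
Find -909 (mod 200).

-909 = -5·200 + 91, so -909 ≡ 91 (mod 200).

91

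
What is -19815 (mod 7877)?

-19815 = -3·7877 + 3816, so -19815 ≡ 3816 (mod 7877).

3816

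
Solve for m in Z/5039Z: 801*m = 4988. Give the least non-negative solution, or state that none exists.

gcd(801, 5039) = 1, so a unique solution mod 5039 exists.
801⁻¹ ≡ 346 (mod 5039).
m ≡ 346*4988 ≡ 2510 (mod 5039).

2510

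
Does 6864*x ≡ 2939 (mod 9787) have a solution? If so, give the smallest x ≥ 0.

gcd(6864, 9787) = 1, so a unique solution mod 9787 exists.
6864⁻¹ ≡ 6201 (mod 9787).
x ≡ 6201*2939 ≡ 1345 (mod 9787).

1345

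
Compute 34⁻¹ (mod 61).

By the extended Euclidean algorithm:
61 = 1·34 + 27
34 = 1·27 + 7
27 = 3·7 + 6
7 = 1·6 + 1
6 = 6·1 + 0
gcd(34, 61) = 1, so the inverse exists.
Back-substitute for 1:
1 = 1·7 − 1·6
  = −1·27 + 4·7
  = 4·34 − 5·27
  = −5·61 + 9·34
So 34⁻¹ ≡ 9 (mod 61).

9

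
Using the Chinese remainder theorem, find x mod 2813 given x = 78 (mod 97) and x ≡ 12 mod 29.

563

97⁻¹ mod 29: 97×3 ≡ 1 (mod 29), so 97⁻¹ ≡ 3.
x = 78 + 97×((12 − 78)×3 mod 29) = 78 + 97×5 = 563.
Check: 563 mod 97 = 78, 563 mod 29 = 12. ✓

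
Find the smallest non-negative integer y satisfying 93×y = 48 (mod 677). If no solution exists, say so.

612

gcd(93, 677) = 1, so a unique solution mod 677 exists.
93⁻¹ ≡ 182 (mod 677).
y ≡ 182×48 ≡ 612 (mod 677).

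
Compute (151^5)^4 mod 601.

(151)^5 ≡ 576 (mod 601)
(576)^4 ≡ 576 (mod 601)

576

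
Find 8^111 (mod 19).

111 in binary is 1101111, i.e. 111 = 64 + 32 + 8 + 4 + 2 + 1.
8^1 ≡ 8 (mod 19)
8^2 ≡ 8^2 = 64 ≡ 7 (mod 19)
8^4 ≡ 7^2 = 49 ≡ 11 (mod 19)
8^8 ≡ 11^2 = 121 ≡ 7 (mod 19)
8^16 ≡ 7^2 = 49 ≡ 11 (mod 19)
8^32 ≡ 11^2 = 121 ≡ 7 (mod 19)
8^64 ≡ 7^2 = 49 ≡ 11 (mod 19)
8^111 = 8^64 * 8^32 * 8^8 * 8^4 * 8^2 * 8^1 ≡ 11 * 7 * 7 * 11 * 7 * 8 (mod 19).
Accumulate the product:
11 * 7 = 77 ≡ 1
1 * 7 = 7
7 * 11 = 77 ≡ 1
1 * 7 = 7
7 * 8 = 56 ≡ 18

18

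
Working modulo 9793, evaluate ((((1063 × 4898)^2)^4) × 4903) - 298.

1063 × 4898 = 5206574 ≡ 6491 (mod 9793)
(6491)^2 ≡ 3595 (mod 9793)
(3595)^4 ≡ 8166 (mod 9793)
8166 × 4903 = 40037898 ≡ 4114 (mod 9793)
4114 - 298 = 3816

3816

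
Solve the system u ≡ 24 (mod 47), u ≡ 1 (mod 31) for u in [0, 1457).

47⁻¹ mod 31: 47*2 ≡ 1 (mod 31), so 47⁻¹ ≡ 2.
u = 24 + 47*((1 − 24)*2 mod 31) = 24 + 47*16 = 776.

776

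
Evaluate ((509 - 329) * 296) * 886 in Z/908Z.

509 - 329 = 180
180 * 296 = 53280 ≡ 616 (mod 908)
616 * 886 = 545776 ≡ 68 (mod 908)

68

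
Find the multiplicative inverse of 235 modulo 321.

265

Run the extended Euclidean algorithm:
321 = 1*235 + 86
235 = 2*86 + 63
86 = 1*63 + 23
63 = 2*23 + 17
23 = 1*17 + 6
17 = 2*6 + 5
6 = 1*5 + 1
5 = 5*1 + 0
gcd(235, 321) = 1, so the inverse exists.
Back-substitute for 1:
1 = 1*6 − 1*5
  = −1*17 + 3*6
  = 3*23 − 4*17
  = −4*63 + 11*23
  = 11*86 − 15*63
  = −15*235 + 41*86
  = 41*321 − 56*235
So 235⁻¹ ≡ −56 ≡ 265 (mod 321).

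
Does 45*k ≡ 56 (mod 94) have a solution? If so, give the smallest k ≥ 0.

66

gcd(45, 94) = 1, so a unique solution mod 94 exists.
45⁻¹ ≡ 23 (mod 94).
k ≡ 23*56 ≡ 66 (mod 94).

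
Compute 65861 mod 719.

432

65861 = 91×719 + 432, so 65861 ≡ 432 (mod 719).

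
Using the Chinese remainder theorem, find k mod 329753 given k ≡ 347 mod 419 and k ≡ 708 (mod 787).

419⁻¹ mod 787: 419*571 ≡ 1 (mod 787), so 419⁻¹ ≡ 571.
k = 347 + 419*((708 − 347)*571 mod 787) = 347 + 419*724 = 303703.
Check: 303703 mod 419 = 347, 303703 mod 787 = 708. ✓

303703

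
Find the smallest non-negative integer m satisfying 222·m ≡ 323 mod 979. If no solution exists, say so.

244

gcd(222, 979) = 1, so a unique solution mod 979 exists.
222⁻¹ ≡ 710 (mod 979).
m ≡ 710·323 ≡ 244 (mod 979).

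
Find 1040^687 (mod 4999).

Using repeated squaring:
687 in binary is 1010101111, i.e. 687 = 512 + 128 + 32 + 8 + 4 + 2 + 1.
1040^1 ≡ 1040 (mod 4999)
1040^2 ≡ 1040^2 = 1081600 ≡ 1816 (mod 4999)
1040^4 ≡ 1816^2 = 3297856 ≡ 3515 (mod 4999)
1040^8 ≡ 3515^2 = 12355225 ≡ 2696 (mod 4999)
1040^16 ≡ 2696^2 = 7268416 ≡ 4869 (mod 4999)
1040^32 ≡ 4869^2 = 23707161 ≡ 1903 (mod 4999)
1040^64 ≡ 1903^2 = 3621409 ≡ 2133 (mod 4999)
1040^128 ≡ 2133^2 = 4549689 ≡ 599 (mod 4999)
1040^256 ≡ 599^2 = 358801 ≡ 3872 (mod 4999)
1040^512 ≡ 3872^2 = 14992384 ≡ 383 (mod 4999)
1040^687 = 1040^512 · 1040^128 · 1040^32 · 1040^8 · 1040^4 · 1040^2 · 1040^1 ≡ 383 · 599 · 1903 · 2696 · 3515 · 1816 · 1040 (mod 4999).
Accumulate the product:
383 · 599 = 229417 ≡ 4462
4462 · 1903 = 8491186 ≡ 2884
2884 · 2696 = 7775264 ≡ 1819
1819 · 3515 = 6393785 ≡ 64
64 · 1816 = 116224 ≡ 1247
1247 · 1040 = 1296880 ≡ 2139

2139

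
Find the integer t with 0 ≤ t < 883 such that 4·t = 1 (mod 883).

221

Run the extended Euclidean algorithm:
883 = 220·4 + 3
4 = 1·3 + 1
3 = 3·1 + 0
gcd(4, 883) = 1, so the inverse exists.
Bézout: 1 = −1·883 + 221·4.
So 4⁻¹ ≡ 221 (mod 883).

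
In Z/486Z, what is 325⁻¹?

163

486 = 1*325 + 161
325 = 2*161 + 3
161 = 53*3 + 2
3 = 1*2 + 1
2 = 2*1 + 0
gcd(325, 486) = 1, so the inverse exists.
Back-substitute for 1:
1 = 1*3 − 1*2
  = −1*161 + 54*3
  = 54*325 − 109*161
  = −109*486 + 163*325
So 325⁻¹ ≡ 163 (mod 486).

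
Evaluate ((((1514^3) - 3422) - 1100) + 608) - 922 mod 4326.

(1514)^3 ≡ 2654 (mod 4326)
2654 - 3422 = -768 ≡ 3558 (mod 4326)
3558 - 1100 = 2458
2458 + 608 = 3066
3066 - 922 = 2144

2144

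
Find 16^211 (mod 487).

Compute successive squares:
16^1 ≡ 16 (mod 487)
16^2 ≡ 16^2 = 256 (mod 487)
16^4 ≡ 256^2 = 65536 ≡ 278 (mod 487)
16^8 ≡ 278^2 = 77284 ≡ 338 (mod 487)
16^16 ≡ 338^2 = 114244 ≡ 286 (mod 487)
16^32 ≡ 286^2 = 81796 ≡ 467 (mod 487)
16^64 ≡ 467^2 = 218089 ≡ 400 (mod 487)
16^128 ≡ 400^2 = 160000 ≡ 264 (mod 487)
16^211 = 16^128 * 16^64 * 16^16 * 16^2 * 16^1 ≡ 264 * 400 * 286 * 256 * 16 (mod 487).
Accumulate the product:
264 * 400 = 105600 ≡ 408
408 * 286 = 116688 ≡ 295
295 * 256 = 75520 ≡ 35
35 * 16 = 560 ≡ 73

73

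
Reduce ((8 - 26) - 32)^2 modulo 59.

8 - 26 = -18 ≡ 41 (mod 59)
41 - 32 = 9
(9)^2 ≡ 22 (mod 59)

22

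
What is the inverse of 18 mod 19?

18

By the extended Euclidean algorithm:
19 = 1*18 + 1
18 = 18*1 + 0
gcd(18, 19) = 1, so the inverse exists.
Back-substitute for 1:
1 = 1*19 − 1*18
So 18⁻¹ ≡ −1 ≡ 18 (mod 19).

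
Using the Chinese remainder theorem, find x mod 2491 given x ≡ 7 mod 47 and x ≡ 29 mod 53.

665

47⁻¹ mod 53: 47×44 ≡ 1 (mod 53), so 47⁻¹ ≡ 44.
x = 7 + 47×((29 − 7)×44 mod 53) = 7 + 47×14 = 665.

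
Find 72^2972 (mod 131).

105

Compute successive squares:
72^1 ≡ 72 (mod 131)
72^2 ≡ 72^2 = 5184 ≡ 75 (mod 131)
72^4 ≡ 75^2 = 5625 ≡ 123 (mod 131)
72^8 ≡ 123^2 = 15129 ≡ 64 (mod 131)
72^16 ≡ 64^2 = 4096 ≡ 35 (mod 131)
72^32 ≡ 35^2 = 1225 ≡ 46 (mod 131)
72^64 ≡ 46^2 = 2116 ≡ 20 (mod 131)
72^128 ≡ 20^2 = 400 ≡ 7 (mod 131)
72^256 ≡ 7^2 = 49 (mod 131)
72^512 ≡ 49^2 = 2401 ≡ 43 (mod 131)
72^1024 ≡ 43^2 = 1849 ≡ 15 (mod 131)
72^2048 ≡ 15^2 = 225 ≡ 94 (mod 131)
72^2972 = 72^2048 × 72^512 × 72^256 × 72^128 × 72^16 × 72^8 × 72^4 ≡ 94 × 43 × 49 × 7 × 35 × 64 × 123 (mod 131).
Accumulate the product:
94 × 43 = 4042 ≡ 112
112 × 49 = 5488 ≡ 117
117 × 7 = 819 ≡ 33
33 × 35 = 1155 ≡ 107
107 × 64 = 6848 ≡ 36
36 × 123 = 4428 ≡ 105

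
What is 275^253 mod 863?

569

Compute successive squares:
253 in binary is 11111101, i.e. 253 = 128 + 64 + 32 + 16 + 8 + 4 + 1.
275^1 ≡ 275 (mod 863)
275^2 ≡ 275^2 = 75625 ≡ 544 (mod 863)
275^4 ≡ 544^2 = 295936 ≡ 790 (mod 863)
275^8 ≡ 790^2 = 624100 ≡ 151 (mod 863)
275^16 ≡ 151^2 = 22801 ≡ 363 (mod 863)
275^32 ≡ 363^2 = 131769 ≡ 593 (mod 863)
275^64 ≡ 593^2 = 351649 ≡ 408 (mod 863)
275^128 ≡ 408^2 = 166464 ≡ 768 (mod 863)
275^253 = 275^128 * 275^64 * 275^32 * 275^16 * 275^8 * 275^4 * 275^1 ≡ 768 * 408 * 593 * 363 * 151 * 790 * 275 (mod 863).
Accumulate the product:
768 * 408 = 313344 ≡ 75
75 * 593 = 44475 ≡ 462
462 * 363 = 167706 ≡ 284
284 * 151 = 42884 ≡ 597
597 * 790 = 471630 ≡ 432
432 * 275 = 118800 ≡ 569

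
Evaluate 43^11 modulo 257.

By square-and-multiply:
11 in binary is 1011, i.e. 11 = 8 + 2 + 1.
43^1 ≡ 43 (mod 257)
43^2 ≡ 43^2 = 1849 ≡ 50 (mod 257)
43^4 ≡ 50^2 = 2500 ≡ 187 (mod 257)
43^8 ≡ 187^2 = 34969 ≡ 17 (mod 257)
43^11 = 43^8 × 43^2 × 43^1 ≡ 17 × 50 × 43 (mod 257).
Accumulate the product:
17 × 50 = 850 ≡ 79
79 × 43 = 3397 ≡ 56

56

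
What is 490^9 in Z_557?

By square-and-multiply:
9 in binary is 1001, i.e. 9 = 8 + 1.
490^1 ≡ 490 (mod 557)
490^2 ≡ 490^2 = 240100 ≡ 33 (mod 557)
490^4 ≡ 33^2 = 1089 ≡ 532 (mod 557)
490^8 ≡ 532^2 = 283024 ≡ 68 (mod 557)
490^9 = 490^8 * 490^1 ≡ 68 * 490 (mod 557).
68 * 490 = 33320 ≡ 457 (mod 557).

457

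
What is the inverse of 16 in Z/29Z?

20

Apply the Euclidean algorithm and back-substitute:
29 = 1·16 + 13
16 = 1·13 + 3
13 = 4·3 + 1
3 = 3·1 + 0
gcd(16, 29) = 1, so the inverse exists.
Bézout: 1 = 5·29 − 9·16.
So 16⁻¹ ≡ −9 ≡ 20 (mod 29).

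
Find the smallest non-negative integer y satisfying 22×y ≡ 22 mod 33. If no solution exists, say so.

gcd(22, 33) = 11, and 11 | 22, so solutions exist.
Divide through by 11: 2×y ≡ 2 (mod 3).
2⁻¹ ≡ 2 (mod 3).
y ≡ 2×2 ≡ 1 (mod 3).
The smallest non-negative solution is y = 1.

1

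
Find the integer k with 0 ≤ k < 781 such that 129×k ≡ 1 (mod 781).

By the extended Euclidean algorithm:
781 = 6×129 + 7
129 = 18×7 + 3
7 = 2×3 + 1
3 = 3×1 + 0
gcd(129, 781) = 1, so the inverse exists.
Bézout: 1 = 37×781 − 224×129.
So 129⁻¹ ≡ −224 ≡ 557 (mod 781).

557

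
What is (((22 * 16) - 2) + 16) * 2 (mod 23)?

19

22 * 16 = 352 ≡ 7 (mod 23)
7 - 2 = 5
5 + 16 = 21
21 * 2 = 42 ≡ 19 (mod 23)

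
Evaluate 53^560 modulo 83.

560 in binary is 1000110000, i.e. 560 = 512 + 32 + 16.
53^1 ≡ 53 (mod 83)
53^2 ≡ 53^2 = 2809 ≡ 70 (mod 83)
53^4 ≡ 70^2 = 4900 ≡ 3 (mod 83)
53^8 ≡ 3^2 = 9 (mod 83)
53^16 ≡ 9^2 = 81 (mod 83)
53^32 ≡ 81^2 = 6561 ≡ 4 (mod 83)
53^64 ≡ 4^2 = 16 (mod 83)
53^128 ≡ 16^2 = 256 ≡ 7 (mod 83)
53^256 ≡ 7^2 = 49 (mod 83)
53^512 ≡ 49^2 = 2401 ≡ 77 (mod 83)
53^560 = 53^512 × 53^32 × 53^16 ≡ 77 × 4 × 81 (mod 83).
Accumulate the product:
77 × 4 = 308 ≡ 59
59 × 81 = 4779 ≡ 48

48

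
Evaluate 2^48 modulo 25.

6

Compute successive squares:
48 in binary is 110000, i.e. 48 = 32 + 16.
2^1 ≡ 2 (mod 25)
2^2 ≡ 2^2 = 4 (mod 25)
2^4 ≡ 4^2 = 16 (mod 25)
2^8 ≡ 16^2 = 256 ≡ 6 (mod 25)
2^16 ≡ 6^2 = 36 ≡ 11 (mod 25)
2^32 ≡ 11^2 = 121 ≡ 21 (mod 25)
2^48 = 2^32 × 2^16 ≡ 21 × 11 (mod 25).
21 × 11 = 231 ≡ 6 (mod 25).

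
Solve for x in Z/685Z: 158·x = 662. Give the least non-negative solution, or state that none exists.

gcd(158, 685) = 1, so a unique solution mod 685 exists.
158⁻¹ ≡ 672 (mod 685).
x ≡ 672·662 ≡ 299 (mod 685).

299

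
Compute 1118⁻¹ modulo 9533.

Apply the Euclidean algorithm and back-substitute:
9533 = 8*1118 + 589
1118 = 1*589 + 529
589 = 1*529 + 60
529 = 8*60 + 49
60 = 1*49 + 11
49 = 4*11 + 5
11 = 2*5 + 1
5 = 5*1 + 0
gcd(1118, 9533) = 1, so the inverse exists.
Bézout: 1 = 205*9533 − 1748*1118.
So 1118⁻¹ ≡ −1748 ≡ 7785 (mod 9533).

7785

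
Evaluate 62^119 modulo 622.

532

119 in binary is 1110111, i.e. 119 = 64 + 32 + 16 + 4 + 2 + 1.
62^1 ≡ 62 (mod 622)
62^2 ≡ 62^2 = 3844 ≡ 112 (mod 622)
62^4 ≡ 112^2 = 12544 ≡ 104 (mod 622)
62^8 ≡ 104^2 = 10816 ≡ 242 (mod 622)
62^16 ≡ 242^2 = 58564 ≡ 96 (mod 622)
62^32 ≡ 96^2 = 9216 ≡ 508 (mod 622)
62^64 ≡ 508^2 = 258064 ≡ 556 (mod 622)
62^119 = 62^64 × 62^32 × 62^16 × 62^4 × 62^2 × 62^1 ≡ 556 × 508 × 96 × 104 × 112 × 62 (mod 622).
Accumulate the product:
556 × 508 = 282448 ≡ 60
60 × 96 = 5760 ≡ 162
162 × 104 = 16848 ≡ 54
54 × 112 = 6048 ≡ 450
450 × 62 = 27900 ≡ 532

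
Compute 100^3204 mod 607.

562

Compute successive squares:
3204 in binary is 110010000100, i.e. 3204 = 2048 + 1024 + 128 + 4.
100^1 ≡ 100 (mod 607)
100^2 ≡ 100^2 = 10000 ≡ 288 (mod 607)
100^4 ≡ 288^2 = 82944 ≡ 392 (mod 607)
100^8 ≡ 392^2 = 153664 ≡ 93 (mod 607)
100^16 ≡ 93^2 = 8649 ≡ 151 (mod 607)
100^32 ≡ 151^2 = 22801 ≡ 342 (mod 607)
100^64 ≡ 342^2 = 116964 ≡ 420 (mod 607)
100^128 ≡ 420^2 = 176400 ≡ 370 (mod 607)
100^256 ≡ 370^2 = 136900 ≡ 325 (mod 607)
100^512 ≡ 325^2 = 105625 ≡ 7 (mod 607)
100^1024 ≡ 7^2 = 49 (mod 607)
100^2048 ≡ 49^2 = 2401 ≡ 580 (mod 607)
100^3204 = 100^2048 · 100^1024 · 100^128 · 100^4 ≡ 580 · 49 · 370 · 392 (mod 607).
Accumulate the product:
580 · 49 = 28420 ≡ 498
498 · 370 = 184260 ≡ 339
339 · 392 = 132888 ≡ 562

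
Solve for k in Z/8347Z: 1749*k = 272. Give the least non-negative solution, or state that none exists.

4114

gcd(1749, 8347) = 1, so a unique solution mod 8347 exists.
1749⁻¹ ≡ 2286 (mod 8347).
k ≡ 2286*272 ≡ 4114 (mod 8347).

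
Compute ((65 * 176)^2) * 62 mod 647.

330

65 * 176 = 11440 ≡ 441 (mod 647)
(441)^2 ≡ 381 (mod 647)
381 * 62 = 23622 ≡ 330 (mod 647)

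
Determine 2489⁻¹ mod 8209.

874

Apply the Euclidean algorithm and back-substitute:
8209 = 3*2489 + 742
2489 = 3*742 + 263
742 = 2*263 + 216
263 = 1*216 + 47
216 = 4*47 + 28
47 = 1*28 + 19
28 = 1*19 + 9
19 = 2*9 + 1
9 = 9*1 + 0
gcd(2489, 8209) = 1, so the inverse exists.
Back-substitute for 1:
1 = 1*19 − 2*9
  = −2*28 + 3*19
  = 3*47 − 5*28
  = −5*216 + 23*47
  = 23*263 − 28*216
  = −28*742 + 79*263
  = 79*2489 − 265*742
  = −265*8209 + 874*2489
So 2489⁻¹ ≡ 874 (mod 8209).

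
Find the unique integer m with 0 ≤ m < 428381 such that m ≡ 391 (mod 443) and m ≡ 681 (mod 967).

240497

443⁻¹ mod 967: 443*382 ≡ 1 (mod 967), so 443⁻¹ ≡ 382.
m = 391 + 443*((681 − 391)*382 mod 967) = 391 + 443*542 = 240497.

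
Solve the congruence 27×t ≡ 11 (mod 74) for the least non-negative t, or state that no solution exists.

gcd(27, 74) = 1, so a unique solution mod 74 exists.
27⁻¹ ≡ 11 (mod 74).
t ≡ 11×11 ≡ 47 (mod 74).

47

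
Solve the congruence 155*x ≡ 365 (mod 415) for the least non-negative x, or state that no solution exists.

80

gcd(155, 415) = 5, and 5 | 365, so solutions exist.
Divide through by 5: 31*x ≡ 73 mod 83.
31⁻¹ ≡ 75 (mod 83).
x ≡ 75*73 ≡ 80 (mod 83).
The smallest non-negative solution is x = 80.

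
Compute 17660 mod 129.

17660 = 136*129 + 116, so 17660 ≡ 116 (mod 129).

116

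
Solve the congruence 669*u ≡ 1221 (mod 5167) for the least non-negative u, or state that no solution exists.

3153

gcd(669, 5167) = 1, so a unique solution mod 5167 exists.
669⁻¹ ≡ 2402 (mod 5167).
u ≡ 2402*1221 ≡ 3153 (mod 5167).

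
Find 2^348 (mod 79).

10

Using repeated squaring:
348 in binary is 101011100, i.e. 348 = 256 + 64 + 16 + 8 + 4.
2^1 ≡ 2 (mod 79)
2^2 ≡ 2^2 = 4 (mod 79)
2^4 ≡ 4^2 = 16 (mod 79)
2^8 ≡ 16^2 = 256 ≡ 19 (mod 79)
2^16 ≡ 19^2 = 361 ≡ 45 (mod 79)
2^32 ≡ 45^2 = 2025 ≡ 50 (mod 79)
2^64 ≡ 50^2 = 2500 ≡ 51 (mod 79)
2^128 ≡ 51^2 = 2601 ≡ 73 (mod 79)
2^256 ≡ 73^2 = 5329 ≡ 36 (mod 79)
2^348 = 2^256 × 2^64 × 2^16 × 2^8 × 2^4 ≡ 36 × 51 × 45 × 19 × 16 (mod 79).
Accumulate the product:
36 × 51 = 1836 ≡ 19
19 × 45 = 855 ≡ 65
65 × 19 = 1235 ≡ 50
50 × 16 = 800 ≡ 10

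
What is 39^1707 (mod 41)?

36

Compute successive squares:
39^1 ≡ 39 (mod 41)
39^2 ≡ 39^2 = 1521 ≡ 4 (mod 41)
39^4 ≡ 4^2 = 16 (mod 41)
39^8 ≡ 16^2 = 256 ≡ 10 (mod 41)
39^16 ≡ 10^2 = 100 ≡ 18 (mod 41)
39^32 ≡ 18^2 = 324 ≡ 37 (mod 41)
39^64 ≡ 37^2 = 1369 ≡ 16 (mod 41)
39^128 ≡ 16^2 = 256 ≡ 10 (mod 41)
39^256 ≡ 10^2 = 100 ≡ 18 (mod 41)
39^512 ≡ 18^2 = 324 ≡ 37 (mod 41)
39^1024 ≡ 37^2 = 1369 ≡ 16 (mod 41)
39^1707 = 39^1024 × 39^512 × 39^128 × 39^32 × 39^8 × 39^2 × 39^1 ≡ 16 × 37 × 10 × 37 × 10 × 4 × 39 (mod 41).
Accumulate the product:
16 × 37 = 592 ≡ 18
18 × 10 = 180 ≡ 16
16 × 37 = 592 ≡ 18
18 × 10 = 180 ≡ 16
16 × 4 = 64 ≡ 23
23 × 39 = 897 ≡ 36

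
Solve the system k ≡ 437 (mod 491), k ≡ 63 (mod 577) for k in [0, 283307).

233171

491⁻¹ mod 577: 491*369 ≡ 1 (mod 577), so 491⁻¹ ≡ 369.
k = 437 + 491*((63 − 437)*369 mod 577) = 437 + 491*474 = 233171.
Check: 233171 mod 491 = 437, 233171 mod 577 = 63. ✓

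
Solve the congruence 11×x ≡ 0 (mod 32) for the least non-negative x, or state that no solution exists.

0

gcd(11, 32) = 1, so a unique solution mod 32 exists.
11⁻¹ ≡ 3 (mod 32).
x ≡ 3×0 ≡ 0 (mod 32).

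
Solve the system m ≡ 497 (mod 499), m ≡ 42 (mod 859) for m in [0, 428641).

280935

499⁻¹ mod 859: 499·618 ≡ 1 (mod 859), so 499⁻¹ ≡ 618.
m = 497 + 499·((42 − 497)·618 mod 859) = 497 + 499·562 = 280935.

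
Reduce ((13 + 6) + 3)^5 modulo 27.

7

13 + 6 = 19
19 + 3 = 22
(22)^5 ≡ 7 (mod 27)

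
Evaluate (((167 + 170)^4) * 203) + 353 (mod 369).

310

167 + 170 = 337
(337)^4 ≡ 247 (mod 369)
247 * 203 = 50141 ≡ 326 (mod 369)
326 + 353 = 679 ≡ 310 (mod 369)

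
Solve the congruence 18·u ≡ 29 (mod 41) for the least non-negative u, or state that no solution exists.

gcd(18, 41) = 1, so a unique solution mod 41 exists.
18⁻¹ ≡ 16 (mod 41).
u ≡ 16·29 ≡ 13 (mod 41).

13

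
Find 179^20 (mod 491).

Compute successive squares:
20 in binary is 10100, i.e. 20 = 16 + 4.
179^1 ≡ 179 (mod 491)
179^2 ≡ 179^2 = 32041 ≡ 126 (mod 491)
179^4 ≡ 126^2 = 15876 ≡ 164 (mod 491)
179^8 ≡ 164^2 = 26896 ≡ 382 (mod 491)
179^16 ≡ 382^2 = 145924 ≡ 97 (mod 491)
179^20 = 179^16 × 179^4 ≡ 97 × 164 (mod 491).
97 × 164 = 15908 ≡ 196 (mod 491).

196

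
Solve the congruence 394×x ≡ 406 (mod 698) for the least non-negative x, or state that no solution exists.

gcd(394, 698) = 2, and 2 | 406, so solutions exist.
Divide through by 2: 197×x ≡ 203 (mod 349).
197⁻¹ ≡ 287 (mod 349).
x ≡ 287×203 ≡ 327 (mod 349).
The smallest non-negative solution is x = 327.

327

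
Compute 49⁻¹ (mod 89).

20

89 = 1×49 + 40
49 = 1×40 + 9
40 = 4×9 + 4
9 = 2×4 + 1
4 = 4×1 + 0
gcd(49, 89) = 1, so the inverse exists.
Back-substitute for 1:
1 = 1×9 − 2×4
  = −2×40 + 9×9
  = 9×49 − 11×40
  = −11×89 + 20×49
So 49⁻¹ ≡ 20 (mod 89).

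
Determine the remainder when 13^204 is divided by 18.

1

Using repeated squaring:
204 in binary is 11001100, i.e. 204 = 128 + 64 + 8 + 4.
13^1 ≡ 13 (mod 18)
13^2 ≡ 13^2 = 169 ≡ 7 (mod 18)
13^4 ≡ 7^2 = 49 ≡ 13 (mod 18)
13^8 ≡ 13^2 = 169 ≡ 7 (mod 18)
13^16 ≡ 7^2 = 49 ≡ 13 (mod 18)
13^32 ≡ 13^2 = 169 ≡ 7 (mod 18)
13^64 ≡ 7^2 = 49 ≡ 13 (mod 18)
13^128 ≡ 13^2 = 169 ≡ 7 (mod 18)
13^204 = 13^128 * 13^64 * 13^8 * 13^4 ≡ 7 * 13 * 7 * 13 (mod 18).
Accumulate the product:
7 * 13 = 91 ≡ 1
1 * 7 = 7
7 * 13 = 91 ≡ 1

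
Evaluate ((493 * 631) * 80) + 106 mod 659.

270

493 * 631 = 311083 ≡ 35 (mod 659)
35 * 80 = 2800 ≡ 164 (mod 659)
164 + 106 = 270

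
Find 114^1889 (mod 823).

390

1889 in binary is 11101100001, i.e. 1889 = 1024 + 512 + 256 + 64 + 32 + 1.
114^1 ≡ 114 (mod 823)
114^2 ≡ 114^2 = 12996 ≡ 651 (mod 823)
114^4 ≡ 651^2 = 423801 ≡ 779 (mod 823)
114^8 ≡ 779^2 = 606841 ≡ 290 (mod 823)
114^16 ≡ 290^2 = 84100 ≡ 154 (mod 823)
114^32 ≡ 154^2 = 23716 ≡ 672 (mod 823)
114^64 ≡ 672^2 = 451584 ≡ 580 (mod 823)
114^128 ≡ 580^2 = 336400 ≡ 616 (mod 823)
114^256 ≡ 616^2 = 379456 ≡ 53 (mod 823)
114^512 ≡ 53^2 = 2809 ≡ 340 (mod 823)
114^1024 ≡ 340^2 = 115600 ≡ 380 (mod 823)
114^1889 = 114^1024 * 114^512 * 114^256 * 114^64 * 114^32 * 114^1 ≡ 380 * 340 * 53 * 580 * 672 * 114 (mod 823).
Accumulate the product:
380 * 340 = 129200 ≡ 812
812 * 53 = 43036 ≡ 240
240 * 580 = 139200 ≡ 113
113 * 672 = 75936 ≡ 220
220 * 114 = 25080 ≡ 390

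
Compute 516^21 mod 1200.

Using repeated squaring:
21 in binary is 10101, i.e. 21 = 16 + 4 + 1.
516^1 ≡ 516 (mod 1200)
516^2 ≡ 516^2 = 266256 ≡ 1056 (mod 1200)
516^4 ≡ 1056^2 = 1115136 ≡ 336 (mod 1200)
516^8 ≡ 336^2 = 112896 ≡ 96 (mod 1200)
516^16 ≡ 96^2 = 9216 ≡ 816 (mod 1200)
516^21 = 516^16 × 516^4 × 516^1 ≡ 816 × 336 × 516 (mod 1200).
Accumulate the product:
816 × 336 = 274176 ≡ 576
576 × 516 = 297216 ≡ 816

816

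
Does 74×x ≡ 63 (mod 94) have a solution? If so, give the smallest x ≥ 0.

gcd(74, 94) = 2, and 2 does not divide 63.
So the congruence has no solution.

no solution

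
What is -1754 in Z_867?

-1754 = -3×867 + 847, so -1754 ≡ 847 (mod 867).

847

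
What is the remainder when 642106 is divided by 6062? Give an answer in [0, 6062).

5596

642106 = 105·6062 + 5596, so 642106 ≡ 5596 (mod 6062).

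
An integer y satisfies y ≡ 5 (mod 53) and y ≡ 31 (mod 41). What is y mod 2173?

482

53⁻¹ mod 41: 53×24 ≡ 1 (mod 41), so 53⁻¹ ≡ 24.
y = 5 + 53×((31 − 5)×24 mod 41) = 5 + 53×9 = 482.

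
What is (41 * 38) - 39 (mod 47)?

41 * 38 = 1558 ≡ 7 (mod 47)
7 - 39 = -32 ≡ 15 (mod 47)

15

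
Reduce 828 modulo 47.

29

828 = 17×47 + 29, so 828 ≡ 29 (mod 47).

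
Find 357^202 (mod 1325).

749

Compute successive squares:
202 in binary is 11001010, i.e. 202 = 128 + 64 + 8 + 2.
357^1 ≡ 357 (mod 1325)
357^2 ≡ 357^2 = 127449 ≡ 249 (mod 1325)
357^4 ≡ 249^2 = 62001 ≡ 1051 (mod 1325)
357^8 ≡ 1051^2 = 1104601 ≡ 876 (mod 1325)
357^16 ≡ 876^2 = 767376 ≡ 201 (mod 1325)
357^32 ≡ 201^2 = 40401 ≡ 651 (mod 1325)
357^64 ≡ 651^2 = 423801 ≡ 1126 (mod 1325)
357^128 ≡ 1126^2 = 1267876 ≡ 1176 (mod 1325)
357^202 = 357^128 * 357^64 * 357^8 * 357^2 ≡ 1176 * 1126 * 876 * 249 (mod 1325).
Accumulate the product:
1176 * 1126 = 1324176 ≡ 501
501 * 876 = 438876 ≡ 301
301 * 249 = 74949 ≡ 749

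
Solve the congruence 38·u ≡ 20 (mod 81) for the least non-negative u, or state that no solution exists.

73

gcd(38, 81) = 1, so a unique solution mod 81 exists.
38⁻¹ ≡ 32 (mod 81).
u ≡ 32·20 ≡ 73 (mod 81).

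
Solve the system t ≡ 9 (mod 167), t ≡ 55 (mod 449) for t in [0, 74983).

167⁻¹ mod 449: 167*285 ≡ 1 (mod 449), so 167⁻¹ ≡ 285.
t = 9 + 167*((55 − 9)*285 mod 449) = 9 + 167*89 = 14872.
Check: 14872 mod 167 = 9, 14872 mod 449 = 55. ✓

14872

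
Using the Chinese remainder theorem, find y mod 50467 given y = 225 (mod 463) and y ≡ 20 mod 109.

463⁻¹ mod 109: 463·105 ≡ 1 (mod 109), so 463⁻¹ ≡ 105.
y = 225 + 463·((20 − 225)·105 mod 109) = 225 + 463·57 = 26616.

26616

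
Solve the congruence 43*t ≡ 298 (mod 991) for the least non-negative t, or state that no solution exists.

537

gcd(43, 991) = 1, so a unique solution mod 991 exists.
43⁻¹ ≡ 484 (mod 991).
t ≡ 484*298 ≡ 537 (mod 991).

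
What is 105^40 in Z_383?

309

105^1 ≡ 105 (mod 383)
105^2 ≡ 105^2 = 11025 ≡ 301 (mod 383)
105^4 ≡ 301^2 = 90601 ≡ 213 (mod 383)
105^8 ≡ 213^2 = 45369 ≡ 175 (mod 383)
105^16 ≡ 175^2 = 30625 ≡ 368 (mod 383)
105^32 ≡ 368^2 = 135424 ≡ 225 (mod 383)
105^40 = 105^32 * 105^8 ≡ 225 * 175 (mod 383).
225 * 175 = 39375 ≡ 309 (mod 383).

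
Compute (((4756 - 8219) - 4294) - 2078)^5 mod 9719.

3316

4756 - 8219 = -3463 ≡ 6256 (mod 9719)
6256 - 4294 = 1962
1962 - 2078 = -116 ≡ 9603 (mod 9719)
(9603)^5 ≡ 3316 (mod 9719)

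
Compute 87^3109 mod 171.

144

By square-and-multiply:
3109 in binary is 110000100101, i.e. 3109 = 2048 + 1024 + 32 + 4 + 1.
87^1 ≡ 87 (mod 171)
87^2 ≡ 87^2 = 7569 ≡ 45 (mod 171)
87^4 ≡ 45^2 = 2025 ≡ 144 (mod 171)
87^8 ≡ 144^2 = 20736 ≡ 45 (mod 171)
87^16 ≡ 45^2 = 2025 ≡ 144 (mod 171)
87^32 ≡ 144^2 = 20736 ≡ 45 (mod 171)
87^64 ≡ 45^2 = 2025 ≡ 144 (mod 171)
87^128 ≡ 144^2 = 20736 ≡ 45 (mod 171)
87^256 ≡ 45^2 = 2025 ≡ 144 (mod 171)
87^512 ≡ 144^2 = 20736 ≡ 45 (mod 171)
87^1024 ≡ 45^2 = 2025 ≡ 144 (mod 171)
87^2048 ≡ 144^2 = 20736 ≡ 45 (mod 171)
87^3109 = 87^2048 × 87^1024 × 87^32 × 87^4 × 87^1 ≡ 45 × 144 × 45 × 144 × 87 (mod 171).
Accumulate the product:
45 × 144 = 6480 ≡ 153
153 × 45 = 6885 ≡ 45
45 × 144 = 6480 ≡ 153
153 × 87 = 13311 ≡ 144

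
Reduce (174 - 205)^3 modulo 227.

173

174 - 205 = -31 ≡ 196 (mod 227)
(196)^3 ≡ 173 (mod 227)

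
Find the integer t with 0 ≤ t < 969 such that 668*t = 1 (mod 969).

Run the extended Euclidean algorithm:
969 = 1×668 + 301
668 = 2×301 + 66
301 = 4×66 + 37
66 = 1×37 + 29
37 = 1×29 + 8
29 = 3×8 + 5
8 = 1×5 + 3
5 = 1×3 + 2
3 = 1×2 + 1
2 = 2×1 + 0
gcd(668, 969) = 1, so the inverse exists.
Back-substitute for 1:
1 = 1×3 − 1×2
  = −1×5 + 2×3
  = 2×8 − 3×5
  = −3×29 + 11×8
  = 11×37 − 14×29
  = −14×66 + 25×37
  = 25×301 − 114×66
  = −114×668 + 253×301
  = 253×969 − 367×668
So 668⁻¹ ≡ −367 ≡ 602 (mod 969).

602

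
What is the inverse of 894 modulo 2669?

1848

2669 = 2·894 + 881
894 = 1·881 + 13
881 = 67·13 + 10
13 = 1·10 + 3
10 = 3·3 + 1
3 = 3·1 + 0
gcd(894, 2669) = 1, so the inverse exists.
Back-substitute for 1:
1 = 1·10 − 3·3
  = −3·13 + 4·10
  = 4·881 − 271·13
  = −271·894 + 275·881
  = 275·2669 − 821·894
So 894⁻¹ ≡ −821 ≡ 1848 (mod 2669).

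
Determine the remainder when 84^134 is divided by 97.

Using repeated squaring:
84^1 ≡ 84 (mod 97)
84^2 ≡ 84^2 = 7056 ≡ 72 (mod 97)
84^4 ≡ 72^2 = 5184 ≡ 43 (mod 97)
84^8 ≡ 43^2 = 1849 ≡ 6 (mod 97)
84^16 ≡ 6^2 = 36 (mod 97)
84^32 ≡ 36^2 = 1296 ≡ 35 (mod 97)
84^64 ≡ 35^2 = 1225 ≡ 61 (mod 97)
84^128 ≡ 61^2 = 3721 ≡ 35 (mod 97)
84^134 = 84^128 * 84^4 * 84^2 ≡ 35 * 43 * 72 (mod 97).
Accumulate the product:
35 * 43 = 1505 ≡ 50
50 * 72 = 3600 ≡ 11

11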